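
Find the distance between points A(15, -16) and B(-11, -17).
Using the distance formula: d = sqrt((x₂-x₁)² + (y₂-y₁)²)
dx = (-11) - 15 = -26
dy = (-17) - (-16) = -1
d = sqrt((-26)² + (-1)²) = sqrt(676 + 1) = sqrt(677) = 26.02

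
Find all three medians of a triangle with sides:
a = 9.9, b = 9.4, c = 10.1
Using m_x = ½√(2y² + 2z² - x²):
m_a = ½√(2·9.4² + 2·10.1² - 9.9²) = ½√282.73 = 8.407
m_b = ½√(2·9.9² + 2·10.1² - 9.4²) = ½√311.68 = 8.827
m_c = ½√(2·9.9² + 2·9.4² - 10.1²) = ½√270.73 = 8.227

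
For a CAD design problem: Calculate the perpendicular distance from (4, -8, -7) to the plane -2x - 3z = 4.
d = |(-2)(4) + 0(-8) + (-3)(-7) - (4)| / √((-2)² + 0² + (-3)²) = 9/√13 = 2.496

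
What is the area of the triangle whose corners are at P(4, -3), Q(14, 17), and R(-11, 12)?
Using the coordinate formula: Area = (1/2)|x₁(y₂-y₃) + x₂(y₃-y₁) + x₃(y₁-y₂)|
Area = (1/2)|4(17-12) + 14(12-(-3)) + (-11)((-3)-17)|
Area = (1/2)|4*5 + 14*15 + (-11)*(-20)|
Area = (1/2)|20 + 210 + 220|
Area = (1/2)*450 = 225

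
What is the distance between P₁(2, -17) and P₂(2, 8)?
Using the distance formula: d = sqrt((x₂-x₁)² + (y₂-y₁)²)
dx = 2 - 2 = 0
dy = 8 - (-17) = 25
d = sqrt(0² + 25²) = sqrt(0 + 625) = sqrt(625) = 25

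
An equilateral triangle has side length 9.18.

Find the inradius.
For an equilateral triangle, r = s/(2√3) where s is the side.
r = 9.18/(2√3) = 9.18/3.464102 = 2.65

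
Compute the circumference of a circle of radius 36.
Circumference = 2 * pi * r
Circumference = 2 * pi * 36
Circumference = 226.19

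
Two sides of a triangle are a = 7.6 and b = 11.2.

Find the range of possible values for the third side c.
By the triangle inequality: |a - b| < c < a + b
|7.6 - 11.2| < c < 7.6 + 11.2
3.6 < c < 18.8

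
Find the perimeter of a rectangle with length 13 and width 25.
Perimeter = 2 * (length + width)
Perimeter = 2 * (13 + 25)
Perimeter = 2 * 38
Perimeter = 76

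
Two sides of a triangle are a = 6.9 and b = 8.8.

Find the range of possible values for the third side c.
By the triangle inequality: |a - b| < c < a + b
|6.9 - 8.8| < c < 6.9 + 8.8
1.9 < c < 15.7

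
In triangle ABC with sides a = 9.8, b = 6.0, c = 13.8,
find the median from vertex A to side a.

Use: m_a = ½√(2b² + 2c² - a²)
m_a = ½√(2·6.0² + 2·13.8² - 9.8²)
m_a = ½√(72 + 380.88 - 96.04) = ½√356.84 = 9.445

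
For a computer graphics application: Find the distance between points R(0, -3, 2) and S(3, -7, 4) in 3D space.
d = √[(3)² + (-4)² + (2)²] = √29 = 5.385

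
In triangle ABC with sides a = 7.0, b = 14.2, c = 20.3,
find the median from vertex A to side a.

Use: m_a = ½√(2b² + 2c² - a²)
m_a = ½√(2·14.2² + 2·20.3² - 7.0²)
m_a = ½√(403.28 + 824.18 - 49) = ½√1178.46 = 17.16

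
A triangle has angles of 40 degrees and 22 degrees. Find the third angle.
Sum of angles in a triangle = 180 degrees
Third angle = 180 - 40 - 22
Third angle = 118 degrees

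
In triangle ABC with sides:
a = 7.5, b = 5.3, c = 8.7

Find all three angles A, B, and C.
By the law of cosines:
cos(A) = (b² + c² - a²)/(2bc) = 0.515398  →  A = 58.98°
cos(B) = (a² + c² - b²)/(2ac) = 0.795785  →  B = 37.27°
cos(C) = (a² + b² - c²)/(2ab) = 0.108805  →  C = 83.75°
Check: A + B + C = 180.0° ✓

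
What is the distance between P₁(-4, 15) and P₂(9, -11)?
Using the distance formula: d = sqrt((x₂-x₁)² + (y₂-y₁)²)
dx = 9 - (-4) = 13
dy = (-11) - 15 = -26
d = sqrt(13² + (-26)²) = sqrt(169 + 676) = sqrt(845) = 29.07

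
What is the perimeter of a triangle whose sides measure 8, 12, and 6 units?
Perimeter = sum of all sides
Perimeter = 8 + 12 + 6
Perimeter = 26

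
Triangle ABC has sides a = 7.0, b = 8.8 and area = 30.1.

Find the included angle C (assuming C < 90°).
Area = ½ab·sin(C)  →  sin(C) = 2·Area/(ab)
sin(C) = 2·30.1/(7.0·8.8) = 0.977273
C = arcsin(0.977273) = 77.76°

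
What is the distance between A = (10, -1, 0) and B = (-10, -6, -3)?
d = √[(-20)² + (-5)² + (-3)²] = √434 = 20.83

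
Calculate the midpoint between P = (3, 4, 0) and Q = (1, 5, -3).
Midpoint = ((3+1)/2, (4+5)/2, (0-3)/2) = (2, 4.5, -1.5)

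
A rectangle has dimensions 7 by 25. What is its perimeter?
Perimeter = 2 * (length + width)
Perimeter = 2 * (7 + 25)
Perimeter = 2 * 32
Perimeter = 64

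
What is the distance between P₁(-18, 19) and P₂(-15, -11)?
Using the distance formula: d = sqrt((x₂-x₁)² + (y₂-y₁)²)
dx = (-15) - (-18) = 3
dy = (-11) - 19 = -30
d = sqrt(3² + (-30)²) = sqrt(9 + 900) = sqrt(909) = 30.15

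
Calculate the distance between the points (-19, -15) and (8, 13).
Using the distance formula: d = sqrt((x₂-x₁)² + (y₂-y₁)²)
dx = 8 - (-19) = 27
dy = 13 - (-15) = 28
d = sqrt(27² + 28²) = sqrt(729 + 784) = sqrt(1513) = 38.90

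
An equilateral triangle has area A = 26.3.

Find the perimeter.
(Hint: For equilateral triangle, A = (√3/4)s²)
A = (√3/4)s²  →  s² = 4A/√3 = 4·26.3/√3 = 60.7372
s = 7.79341
Perimeter = 3s = 23.38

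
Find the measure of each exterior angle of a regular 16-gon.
Exterior angle of a regular n-gon = 360/n
Exterior angle = 360/16
Exterior angle = 22.50 degrees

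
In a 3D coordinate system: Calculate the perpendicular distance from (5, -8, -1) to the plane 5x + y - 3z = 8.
d = |5(5) + 1(-8) + (-3)(-1) - (8)| / √(5² + 1² + (-3)²) = 12/√35 = 2.028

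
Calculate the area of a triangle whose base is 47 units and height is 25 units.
Area = (1/2) * base * height
Area = (1/2) * 47 * 25
Area = 587.50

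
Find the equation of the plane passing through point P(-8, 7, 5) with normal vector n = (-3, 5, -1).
d = n·P = (-3)(-8) + (5)(7) + (-1)(5) = 54
Plane: -3x + 5y - z = 54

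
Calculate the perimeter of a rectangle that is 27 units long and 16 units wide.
Perimeter = 2 * (length + width)
Perimeter = 2 * (27 + 16)
Perimeter = 2 * 43
Perimeter = 86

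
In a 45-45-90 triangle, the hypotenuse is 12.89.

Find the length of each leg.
In a 45-45-90 triangle, hypotenuse = leg·√2  →  leg = hypotenuse/√2
leg = 12.89/√2 = 9.115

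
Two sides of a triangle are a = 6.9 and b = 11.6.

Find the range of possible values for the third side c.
By the triangle inequality: |a - b| < c < a + b
|6.9 - 11.6| < c < 6.9 + 11.6
4.7 < c < 18.5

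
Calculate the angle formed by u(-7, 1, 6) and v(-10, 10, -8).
u·v = 32, |u|² = 86, |v|² = 264
cos θ = 32/√22704 ≈ 0.2124
θ ≈ 77.74°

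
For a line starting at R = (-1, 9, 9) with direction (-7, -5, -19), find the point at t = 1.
P(1) = (-1 + (-7)(1), 9 + (-5)(1), 9 + (-19)(1)) = (-8, 4, -10)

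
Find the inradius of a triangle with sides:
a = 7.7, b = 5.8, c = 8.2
s = (a+b+c)/2 = (7.7+5.8+8.2)/2 = 10.85
Area = √(s(s-a)(s-b)(s-c)) = √(10.85·3.15·5.05·2.65) = 21.3865
r = Area/s = 21.3865/10.85 = 1.971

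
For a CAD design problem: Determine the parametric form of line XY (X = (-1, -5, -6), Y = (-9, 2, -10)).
Direction vector d = Y - X = (-8, 7, -4)
x = -1 - 8t, y = -5 + 7t, z = -6 - 4t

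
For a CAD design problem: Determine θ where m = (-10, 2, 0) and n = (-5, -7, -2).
m·n = 36, |m|² = 104, |n|² = 78
cos θ = 36/√8112 ≈ 0.3997
θ ≈ 66.44°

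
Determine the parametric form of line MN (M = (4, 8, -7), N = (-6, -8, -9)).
Direction vector d = N - M = (-10, -16, -2)
x = 4 - 10t, y = 8 - 16t, z = -7 - 2t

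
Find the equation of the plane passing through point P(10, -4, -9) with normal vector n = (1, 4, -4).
d = n·P = (1)(10) + (4)(-4) + (-4)(-9) = 30
Plane: x + 4y - 4z = 30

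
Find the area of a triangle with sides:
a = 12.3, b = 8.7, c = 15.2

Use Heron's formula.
s = (a+b+c)/2 = (12.3+8.7+15.2)/2 = 18.1
A = √(s(s-a)(s-b)(s-c)) = √(18.1·5.8·9.4·2.9)
A = √2861.75 = 53.5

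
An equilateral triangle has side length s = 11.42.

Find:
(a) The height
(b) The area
(a) Height h = s·√3/2 = 11.42·√3/2 = 9.89
(b) Area = (√3/4)·s² = (√3/4)·11.42² = (√3/4)·130.416 = 56.47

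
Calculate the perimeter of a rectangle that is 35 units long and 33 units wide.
Perimeter = 2 * (length + width)
Perimeter = 2 * (35 + 33)
Perimeter = 2 * 68
Perimeter = 136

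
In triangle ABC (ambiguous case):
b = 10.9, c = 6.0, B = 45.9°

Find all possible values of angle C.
sin(C)/c = sin(B)/b  →  sin(C) = c·sin(B)/b = 6.0·sin(45.9°)/10.9 = 0.395299
C₁ = arcsin(0.395299) = 23.28°,  C₂ = 180° - C₁ = 156.72°
Check C₂: A = 180° - 45.9° - 156.72° = -22.62° ≤ 0, rejected
C = 23.28° (one solution)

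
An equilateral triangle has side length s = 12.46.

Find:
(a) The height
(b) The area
(a) Height h = s·√3/2 = 12.46·√3/2 = 10.79
(b) Area = (√3/4)·s² = (√3/4)·12.46² = (√3/4)·155.252 = 67.23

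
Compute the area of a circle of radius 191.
Area = pi * r²
Area = pi * 191²
Area = pi * 36481
Area = 114608.44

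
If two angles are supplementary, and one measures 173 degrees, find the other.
Supplementary angles sum to 180 degrees.
Other angle = 180 - 173
Other angle = 7 degrees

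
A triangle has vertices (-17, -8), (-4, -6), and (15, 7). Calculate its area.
Using the coordinate formula: Area = (1/2)|x₁(y₂-y₃) + x₂(y₃-y₁) + x₃(y₁-y₂)|
Area = (1/2)|(-17)((-6)-7) + (-4)(7-(-8)) + 15((-8)-(-6))|
Area = (1/2)|(-17)*(-13) + (-4)*15 + 15*(-2)|
Area = (1/2)|221 + (-60) + (-30)|
Area = (1/2)*131 = 65.50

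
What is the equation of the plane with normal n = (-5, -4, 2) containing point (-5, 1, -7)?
d = n·P = (-5)(-5) + (-4)(1) + (2)(-7) = 7
Plane: -5x - 4y + 2z = 7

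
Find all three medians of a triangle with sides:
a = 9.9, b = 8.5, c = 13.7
Using m_x = ½√(2y² + 2z² - x²):
m_a = ½√(2·8.5² + 2·13.7² - 9.9²) = ½√421.87 = 10.27
m_b = ½√(2·9.9² + 2·13.7² - 8.5²) = ½√499.15 = 11.17
m_c = ½√(2·9.9² + 2·8.5² - 13.7²) = ½√152.83 = 6.181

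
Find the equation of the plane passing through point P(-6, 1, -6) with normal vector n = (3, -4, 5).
d = n·P = (3)(-6) + (-4)(1) + (5)(-6) = -52
Plane: 3x - 4y + 5z = -52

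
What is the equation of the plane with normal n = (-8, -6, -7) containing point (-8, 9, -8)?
d = n·P = (-8)(-8) + (-6)(9) + (-7)(-8) = 66
Plane: -8x - 6y - 7z = 66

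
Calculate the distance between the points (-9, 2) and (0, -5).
Using the distance formula: d = sqrt((x₂-x₁)² + (y₂-y₁)²)
dx = 0 - (-9) = 9
dy = (-5) - 2 = -7
d = sqrt(9² + (-7)²) = sqrt(81 + 49) = sqrt(130) = 11.40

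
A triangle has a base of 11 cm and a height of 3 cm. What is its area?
Area = (1/2) * base * height
Area = (1/2) * 11 * 3
Area = 16.50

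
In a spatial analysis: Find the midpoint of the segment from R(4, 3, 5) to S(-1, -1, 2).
Midpoint = ((4-1)/2, (3-1)/2, (5+2)/2) = (1.5, 1, 3.5)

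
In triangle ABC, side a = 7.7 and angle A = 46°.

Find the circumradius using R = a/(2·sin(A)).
R = a/(2·sin(A)) = 7.7/(2·sin(46°))
R = 7.7/(2·0.719340) = 7.7/1.438680 = 5.352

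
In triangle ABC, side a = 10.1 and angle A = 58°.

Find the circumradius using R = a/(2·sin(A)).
R = a/(2·sin(A)) = 10.1/(2·sin(58°))
R = 10.1/(2·0.848048) = 10.1/1.696096 = 5.955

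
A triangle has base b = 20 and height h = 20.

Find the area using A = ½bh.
A = ½·20·20 = 200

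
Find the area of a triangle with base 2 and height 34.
Area = (1/2) * base * height
Area = (1/2) * 2 * 34
Area = 34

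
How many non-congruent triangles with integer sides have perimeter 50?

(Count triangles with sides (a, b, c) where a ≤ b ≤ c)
With a ≤ b ≤ c and a + b + c = 50, the triangle inequality a + b > c gives c < 50/2, so c ≤ 24.
Iterate a from 1 to ⌊p/3⌋ = 16; for each a, b ranges from a to ⌊(p−a)/2⌋ with c = p − a − b, keeping only c ≥ b.
Triples: (2, 24, 24), (3, 23, 24), (4, 22, 24), …
Count = 52 triangles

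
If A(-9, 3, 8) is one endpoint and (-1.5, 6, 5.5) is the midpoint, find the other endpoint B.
B = (2×(-1.5) - (-9), 2×6 - 3, 2×5.5 - 8) = (6, 9, 3)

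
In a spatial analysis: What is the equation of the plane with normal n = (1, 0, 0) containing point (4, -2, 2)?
d = n·P = (1)(4) + (0)(-2) + (0)(2) = 4
Plane: x = 4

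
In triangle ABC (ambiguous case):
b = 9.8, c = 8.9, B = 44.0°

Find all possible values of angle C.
sin(C)/c = sin(B)/b  →  sin(C) = c·sin(B)/b = 8.9·sin(44.0°)/9.8 = 0.630863
C₁ = arcsin(0.630863) = 39.11°,  C₂ = 180° - C₁ = 140.89°
Check C₂: A = 180° - 44.0° - 140.89° = -4.89° ≤ 0, rejected
C = 39.11° (one solution)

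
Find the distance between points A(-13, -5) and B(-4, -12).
Using the distance formula: d = sqrt((x₂-x₁)² + (y₂-y₁)²)
dx = (-4) - (-13) = 9
dy = (-12) - (-5) = -7
d = sqrt(9² + (-7)²) = sqrt(81 + 49) = sqrt(130) = 11.40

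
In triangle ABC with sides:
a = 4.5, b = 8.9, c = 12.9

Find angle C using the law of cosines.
cos(C) = (a² + b² - c²)/(2ab)
cos(C) = (4.5² + 8.9² - 12.9²)/(2·4.5·8.9) = -66.95/80.1 = -0.835830
C = arccos(-0.835830) = 146.7°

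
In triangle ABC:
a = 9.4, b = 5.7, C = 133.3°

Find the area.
Using A = ½ab·sin(C):
A = ½·9.4·5.7·sin(133.3°) = ½·53.58·0.727773 = 19.5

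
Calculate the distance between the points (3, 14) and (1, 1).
Using the distance formula: d = sqrt((x₂-x₁)² + (y₂-y₁)²)
dx = 1 - 3 = -2
dy = 1 - 14 = -13
d = sqrt((-2)² + (-13)²) = sqrt(4 + 169) = sqrt(173) = 13.15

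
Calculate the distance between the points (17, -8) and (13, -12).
Using the distance formula: d = sqrt((x₂-x₁)² + (y₂-y₁)²)
dx = 13 - 17 = -4
dy = (-12) - (-8) = -4
d = sqrt((-4)² + (-4)²) = sqrt(16 + 16) = sqrt(32) = 5.66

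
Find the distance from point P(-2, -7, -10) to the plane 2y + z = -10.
d = |0(-2) + 2(-7) + 1(-10) - (-10)| / √(0² + 2² + 1²) = 14/√5 = 6.261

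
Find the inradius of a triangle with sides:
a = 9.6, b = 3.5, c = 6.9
s = (a+b+c)/2 = (9.6+3.5+6.9)/2 = 10
Area = √(s(s-a)(s-b)(s-c)) = √(10·0.4·6.5·3.1) = 8.97775
r = Area/s = 8.97775/10 = 0.8978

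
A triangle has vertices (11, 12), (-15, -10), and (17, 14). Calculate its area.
Using the coordinate formula: Area = (1/2)|x₁(y₂-y₃) + x₂(y₃-y₁) + x₃(y₁-y₂)|
Area = (1/2)|11((-10)-14) + (-15)(14-12) + 17(12-(-10))|
Area = (1/2)|11*(-24) + (-15)*2 + 17*22|
Area = (1/2)|(-264) + (-30) + 374|
Area = (1/2)*80 = 40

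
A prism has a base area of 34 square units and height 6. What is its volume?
Volume = base area * height
Volume = 34 * 6
Volume = 204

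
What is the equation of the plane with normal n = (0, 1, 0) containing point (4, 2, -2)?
d = n·P = (0)(4) + (1)(2) + (0)(-2) = 2
Plane: y = 2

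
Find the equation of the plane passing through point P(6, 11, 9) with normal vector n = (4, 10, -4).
d = n·P = (4)(6) + (10)(11) + (-4)(9) = 98
Plane: 4x + 10y - 4z = 98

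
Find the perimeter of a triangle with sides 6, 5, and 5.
Perimeter = sum of all sides
Perimeter = 6 + 5 + 5
Perimeter = 16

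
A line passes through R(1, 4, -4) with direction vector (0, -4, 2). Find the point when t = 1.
P(1) = (1 + 0(1), 4 + (-4)(1), -4 + 2(1)) = (1, 0, -2)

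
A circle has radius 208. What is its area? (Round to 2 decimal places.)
Area = pi * r²
Area = pi * 208²
Area = pi * 43264
Area = 135917.86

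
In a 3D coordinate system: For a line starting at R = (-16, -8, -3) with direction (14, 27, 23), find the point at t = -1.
P(-1) = (-16 + 14(-1), -8 + 27(-1), -3 + 23(-1)) = (-30, -35, -26)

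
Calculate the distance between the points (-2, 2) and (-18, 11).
Using the distance formula: d = sqrt((x₂-x₁)² + (y₂-y₁)²)
dx = (-18) - (-2) = -16
dy = 11 - 2 = 9
d = sqrt((-16)² + 9²) = sqrt(256 + 81) = sqrt(337) = 18.36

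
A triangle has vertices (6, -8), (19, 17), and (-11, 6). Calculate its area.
Using the coordinate formula: Area = (1/2)|x₁(y₂-y₃) + x₂(y₃-y₁) + x₃(y₁-y₂)|
Area = (1/2)|6(17-6) + 19(6-(-8)) + (-11)((-8)-17)|
Area = (1/2)|6*11 + 19*14 + (-11)*(-25)|
Area = (1/2)|66 + 266 + 275|
Area = (1/2)*607 = 303.50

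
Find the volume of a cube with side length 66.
Volume = s³
Volume = 66³
Volume = 287496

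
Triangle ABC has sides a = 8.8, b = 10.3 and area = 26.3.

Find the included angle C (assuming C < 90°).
Area = ½ab·sin(C)  →  sin(C) = 2·Area/(ab)
sin(C) = 2·26.3/(8.8·10.3) = 0.580318
C = arcsin(0.580318) = 35.47°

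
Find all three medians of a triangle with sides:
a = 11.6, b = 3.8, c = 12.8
Using m_x = ½√(2y² + 2z² - x²):
m_a = ½√(2·3.8² + 2·12.8² - 11.6²) = ½√222 = 7.45
m_b = ½√(2·11.6² + 2·12.8² - 3.8²) = ½√582.36 = 12.07
m_c = ½√(2·11.6² + 2·3.8² - 12.8²) = ½√134.16 = 5.791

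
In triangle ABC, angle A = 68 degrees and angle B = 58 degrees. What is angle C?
Sum of angles in a triangle = 180 degrees
Third angle = 180 - 68 - 58
Third angle = 54 degrees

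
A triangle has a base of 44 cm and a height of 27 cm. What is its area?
Area = (1/2) * base * height
Area = (1/2) * 44 * 27
Area = 594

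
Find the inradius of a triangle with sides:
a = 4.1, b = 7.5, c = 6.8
s = (a+b+c)/2 = (4.1+7.5+6.8)/2 = 9.2
Area = √(s(s-a)(s-b)(s-c)) = √(9.2·5.1·1.7·2.4) = 13.836
r = Area/s = 13.836/9.2 = 1.504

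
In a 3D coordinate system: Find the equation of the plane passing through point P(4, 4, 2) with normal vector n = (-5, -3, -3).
d = n·P = (-5)(4) + (-3)(4) + (-3)(2) = -38
Plane: -5x - 3y - 3z = -38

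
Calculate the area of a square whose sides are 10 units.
Area = s²
Area = 10²
Area = 100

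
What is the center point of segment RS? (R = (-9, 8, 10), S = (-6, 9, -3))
Midpoint = ((-9-6)/2, (8+9)/2, (10-3)/2) = (-7.5, 8.5, 3.5)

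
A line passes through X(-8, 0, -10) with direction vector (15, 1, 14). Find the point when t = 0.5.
P(0.5) = (-8 + 15(0.5), 0 + 1(0.5), -10 + 14(0.5)) = (-0.5, 0.5, -3)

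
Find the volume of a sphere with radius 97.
Volume = (4/3) * pi * r³
Volume = (4/3) * pi * 97³
Volume = (4/3) * pi * 912673
Volume = 3822995.72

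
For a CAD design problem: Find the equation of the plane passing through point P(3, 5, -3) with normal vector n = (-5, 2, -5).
d = n·P = (-5)(3) + (2)(5) + (-5)(-3) = 10
Plane: -5x + 2y - 5z = 10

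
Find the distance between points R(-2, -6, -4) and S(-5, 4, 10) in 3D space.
d = √[(-3)² + (10)² + (14)²] = √305 = 17.46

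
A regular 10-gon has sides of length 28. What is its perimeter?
Perimeter = number of sides * side length
Perimeter = 10 * 28
Perimeter = 280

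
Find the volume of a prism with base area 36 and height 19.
Volume = base area * height
Volume = 36 * 19
Volume = 684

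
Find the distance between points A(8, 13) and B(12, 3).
Using the distance formula: d = sqrt((x₂-x₁)² + (y₂-y₁)²)
dx = 12 - 8 = 4
dy = 3 - 13 = -10
d = sqrt(4² + (-10)²) = sqrt(16 + 100) = sqrt(116) = 10.77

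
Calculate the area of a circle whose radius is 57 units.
Area = pi * r²
Area = pi * 57²
Area = pi * 3249
Area = 10207.03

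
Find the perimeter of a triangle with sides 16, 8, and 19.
Perimeter = sum of all sides
Perimeter = 16 + 8 + 19
Perimeter = 43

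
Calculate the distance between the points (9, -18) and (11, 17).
Using the distance formula: d = sqrt((x₂-x₁)² + (y₂-y₁)²)
dx = 11 - 9 = 2
dy = 17 - (-18) = 35
d = sqrt(2² + 35²) = sqrt(4 + 1225) = sqrt(1229) = 35.06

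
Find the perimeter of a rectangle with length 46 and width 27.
Perimeter = 2 * (length + width)
Perimeter = 2 * (46 + 27)
Perimeter = 2 * 73
Perimeter = 146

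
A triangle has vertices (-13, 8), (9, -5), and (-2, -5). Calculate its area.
Using the coordinate formula: Area = (1/2)|x₁(y₂-y₃) + x₂(y₃-y₁) + x₃(y₁-y₂)|
Area = (1/2)|(-13)((-5)-(-5)) + 9((-5)-8) + (-2)(8-(-5))|
Area = (1/2)|(-13)*0 + 9*(-13) + (-2)*13|
Area = (1/2)|0 + (-117) + (-26)|
Area = (1/2)*143 = 71.50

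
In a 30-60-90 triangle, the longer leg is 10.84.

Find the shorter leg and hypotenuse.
In a 30-60-90 triangle, sides are in ratio 1 : √3 : 2.
Long leg = short leg·√3  →  short leg = 10.84/√3 = 6.258
Hypotenuse = 2·(short leg) = 2·10.84/√3 = 12.52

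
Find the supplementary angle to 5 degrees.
Supplementary angles sum to 180 degrees.
Other angle = 180 - 5
Other angle = 175 degrees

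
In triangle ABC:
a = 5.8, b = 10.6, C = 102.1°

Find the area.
Using A = ½ab·sin(C):
A = ½·5.8·10.6·sin(102.1°) = ½·61.48·0.977783 = 30.06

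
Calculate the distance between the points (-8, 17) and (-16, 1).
Using the distance formula: d = sqrt((x₂-x₁)² + (y₂-y₁)²)
dx = (-16) - (-8) = -8
dy = 1 - 17 = -16
d = sqrt((-8)² + (-16)²) = sqrt(64 + 256) = sqrt(320) = 17.89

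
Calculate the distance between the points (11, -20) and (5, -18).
Using the distance formula: d = sqrt((x₂-x₁)² + (y₂-y₁)²)
dx = 5 - 11 = -6
dy = (-18) - (-20) = 2
d = sqrt((-6)² + 2²) = sqrt(36 + 4) = sqrt(40) = 6.32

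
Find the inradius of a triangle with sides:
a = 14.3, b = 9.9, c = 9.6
s = (a+b+c)/2 = (14.3+9.9+9.6)/2 = 16.9
Area = √(s(s-a)(s-b)(s-c)) = √(16.9·2.6·7·7.3) = 47.385
r = Area/s = 47.385/16.9 = 2.804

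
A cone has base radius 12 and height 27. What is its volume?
Volume = (1/3) * pi * r² * h
Volume = (1/3) * pi * 12² * 27
Volume = (1/3) * pi * 144 * 27
Volume = (1/3) * pi * 3888
Volume = 4071.50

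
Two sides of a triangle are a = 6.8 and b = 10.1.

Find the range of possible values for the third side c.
By the triangle inequality: |a - b| < c < a + b
|6.8 - 10.1| < c < 6.8 + 10.1
3.3 < c < 16.9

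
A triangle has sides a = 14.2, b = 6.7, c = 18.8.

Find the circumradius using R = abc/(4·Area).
s = (a+b+c)/2 = 19.85
Area = √(s(s-a)(s-b)(s-c)) = √(19.85·5.65·13.15·1.05) = 39.3516
R = abc/(4·Area) = (14.2·6.7·18.8)/(4·39.3516) = 1788.632/157.4064 = 11.36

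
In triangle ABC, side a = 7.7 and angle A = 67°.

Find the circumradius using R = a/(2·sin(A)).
R = a/(2·sin(A)) = 7.7/(2·sin(67°))
R = 7.7/(2·0.920505) = 7.7/1.841010 = 4.182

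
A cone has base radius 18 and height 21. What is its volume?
Volume = (1/3) * pi * r² * h
Volume = (1/3) * pi * 18² * 21
Volume = (1/3) * pi * 324 * 21
Volume = (1/3) * pi * 6804
Volume = 7125.13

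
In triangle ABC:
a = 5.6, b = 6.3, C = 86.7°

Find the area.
Using A = ½ab·sin(C):
A = ½·5.6·6.3·sin(86.7°) = ½·35.28·0.998342 = 17.61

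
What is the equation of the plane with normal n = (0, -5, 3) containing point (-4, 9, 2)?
d = n·P = (0)(-4) + (-5)(9) + (3)(2) = -39
Plane: -5y + 3z = -39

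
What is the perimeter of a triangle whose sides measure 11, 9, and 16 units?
Perimeter = sum of all sides
Perimeter = 11 + 9 + 16
Perimeter = 36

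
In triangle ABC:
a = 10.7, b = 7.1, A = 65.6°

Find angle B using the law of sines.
sin(B)/b = sin(A)/a
sin(B) = b·sin(A)/a = 7.1·sin(65.6°)/10.7 = 0.604285
B = arcsin(0.604285) = 37.18°  (b ≤ a, so B ≤ A and the acute solution is unique)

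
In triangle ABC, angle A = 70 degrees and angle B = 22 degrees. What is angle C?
Sum of angles in a triangle = 180 degrees
Third angle = 180 - 70 - 22
Third angle = 88 degrees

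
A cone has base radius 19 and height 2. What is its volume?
Volume = (1/3) * pi * r² * h
Volume = (1/3) * pi * 19² * 2
Volume = (1/3) * pi * 361 * 2
Volume = (1/3) * pi * 722
Volume = 756.08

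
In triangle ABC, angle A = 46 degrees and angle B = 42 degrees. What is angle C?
Sum of angles in a triangle = 180 degrees
Third angle = 180 - 46 - 42
Third angle = 92 degrees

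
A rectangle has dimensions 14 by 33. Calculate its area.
Area = length * width
Area = 14 * 33
Area = 462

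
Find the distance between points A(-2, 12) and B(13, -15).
Using the distance formula: d = sqrt((x₂-x₁)² + (y₂-y₁)²)
dx = 13 - (-2) = 15
dy = (-15) - 12 = -27
d = sqrt(15² + (-27)²) = sqrt(225 + 729) = sqrt(954) = 30.89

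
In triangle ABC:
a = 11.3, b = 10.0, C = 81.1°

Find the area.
Using A = ½ab·sin(C):
A = ½·11.3·10.0·sin(81.1°) = ½·113·0.987960 = 55.82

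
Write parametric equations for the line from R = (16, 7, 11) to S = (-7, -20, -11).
Direction vector d = S - R = (-23, -27, -22)
x = 16 - 23t, y = 7 - 27t, z = 11 - 22t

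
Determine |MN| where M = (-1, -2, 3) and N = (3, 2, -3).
d = √[(4)² + (4)² + (-6)²] = √68 = 8.246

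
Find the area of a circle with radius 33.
Area = pi * r²
Area = pi * 33²
Area = pi * 1089
Area = 3421.19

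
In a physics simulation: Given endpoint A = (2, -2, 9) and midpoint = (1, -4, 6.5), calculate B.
B = (2×1 - 2, 2×(-4) - (-2), 2×6.5 - 9) = (0, -6, 4)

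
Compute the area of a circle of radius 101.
Area = pi * r²
Area = pi * 101²
Area = pi * 10201
Area = 32047.39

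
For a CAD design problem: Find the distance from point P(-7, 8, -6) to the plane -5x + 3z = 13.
d = |(-5)(-7) + 0(8) + 3(-6) - (13)| / √((-5)² + 0² + 3²) = 4/√34 = 0.686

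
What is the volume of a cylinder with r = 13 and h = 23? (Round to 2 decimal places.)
Volume = pi * r² * h
Volume = pi * 13² * 23
Volume = pi * 169 * 23
Volume = pi * 3887
Volume = 12211.37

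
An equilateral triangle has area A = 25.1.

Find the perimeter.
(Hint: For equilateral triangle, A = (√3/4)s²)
A = (√3/4)s²  →  s² = 4A/√3 = 4·25.1/√3 = 57.966
s = 7.61354
Perimeter = 3s = 22.84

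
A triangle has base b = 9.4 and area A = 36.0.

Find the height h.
A = ½bh  →  h = 2A/b
h = 2·36.0/9.4 = 7.66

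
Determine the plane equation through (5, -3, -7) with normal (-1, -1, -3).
d = n·P = (-1)(5) + (-1)(-3) + (-3)(-7) = 19
Plane: -x - y - 3z = 19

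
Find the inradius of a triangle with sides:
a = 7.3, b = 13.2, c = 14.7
s = (a+b+c)/2 = (7.3+13.2+14.7)/2 = 17.6
Area = √(s(s-a)(s-b)(s-c)) = √(17.6·10.3·4.4·2.9) = 48.095
r = Area/s = 48.095/17.6 = 2.733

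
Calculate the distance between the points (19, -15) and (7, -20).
Using the distance formula: d = sqrt((x₂-x₁)² + (y₂-y₁)²)
dx = 7 - 19 = -12
dy = (-20) - (-15) = -5
d = sqrt((-12)² + (-5)²) = sqrt(144 + 25) = sqrt(169) = 13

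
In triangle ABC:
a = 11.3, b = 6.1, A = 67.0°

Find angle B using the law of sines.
sin(B)/b = sin(A)/a
sin(B) = b·sin(A)/a = 6.1·sin(67.0°)/11.3 = 0.496910
B = arcsin(0.496910) = 29.8°  (b ≤ a, so B ≤ A and the acute solution is unique)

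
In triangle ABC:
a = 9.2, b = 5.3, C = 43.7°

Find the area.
Using A = ½ab·sin(C):
A = ½·9.2·5.3·sin(43.7°) = ½·48.76·0.690882 = 16.84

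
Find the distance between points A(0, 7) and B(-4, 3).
Using the distance formula: d = sqrt((x₂-x₁)² + (y₂-y₁)²)
dx = (-4) - 0 = -4
dy = 3 - 7 = -4
d = sqrt((-4)² + (-4)²) = sqrt(16 + 16) = sqrt(32) = 5.66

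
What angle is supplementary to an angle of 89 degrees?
Supplementary angles sum to 180 degrees.
Other angle = 180 - 89
Other angle = 91 degrees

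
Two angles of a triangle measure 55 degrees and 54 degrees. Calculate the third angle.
Sum of angles in a triangle = 180 degrees
Third angle = 180 - 55 - 54
Third angle = 71 degrees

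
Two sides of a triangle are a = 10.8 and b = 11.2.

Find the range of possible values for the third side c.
By the triangle inequality: |a - b| < c < a + b
|10.8 - 11.2| < c < 10.8 + 11.2
0.4 < c < 22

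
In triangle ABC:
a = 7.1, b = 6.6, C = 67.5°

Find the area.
Using A = ½ab·sin(C):
A = ½·7.1·6.6·sin(67.5°) = ½·46.86·0.923880 = 21.65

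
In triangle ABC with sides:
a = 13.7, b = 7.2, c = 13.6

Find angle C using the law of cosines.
cos(C) = (a² + b² - c²)/(2ab)
cos(C) = (13.7² + 7.2² - 13.6²)/(2·13.7·7.2) = 54.57/197.28 = 0.276612
C = arccos(0.276612) = 73.94°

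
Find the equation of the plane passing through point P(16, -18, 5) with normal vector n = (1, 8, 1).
d = n·P = (1)(16) + (8)(-18) + (1)(5) = -123
Plane: x + 8y + z = -123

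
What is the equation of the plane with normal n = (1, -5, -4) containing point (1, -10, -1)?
d = n·P = (1)(1) + (-5)(-10) + (-4)(-1) = 55
Plane: x - 5y - 4z = 55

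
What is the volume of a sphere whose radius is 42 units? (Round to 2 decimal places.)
Volume = (4/3) * pi * r³
Volume = (4/3) * pi * 42³
Volume = (4/3) * pi * 74088
Volume = 310339.09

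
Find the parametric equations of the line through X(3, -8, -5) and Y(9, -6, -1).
Direction vector d = Y - X = (6, 2, 4)
x = 3 + 6t, y = -8 + 2t, z = -5 + 4t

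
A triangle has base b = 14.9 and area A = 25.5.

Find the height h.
A = ½bh  →  h = 2A/b
h = 2·25.5/14.9 = 3.423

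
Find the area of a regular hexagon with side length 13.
For a regular 6-gon with side length s = 13:
Apothem a = s / (2*tan(pi/6)) = 13 / (2*tan(pi/6)) ≈ 11.2583
Perimeter P = 6 * 13 = 78
Area = (1/2) * P * a = (1/2) * 78 * 11.2583 = 439.07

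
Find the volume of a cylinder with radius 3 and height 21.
Volume = pi * r² * h
Volume = pi * 3² * 21
Volume = pi * 9 * 21
Volume = pi * 189
Volume = 593.76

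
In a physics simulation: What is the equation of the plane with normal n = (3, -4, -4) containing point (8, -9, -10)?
d = n·P = (3)(8) + (-4)(-9) + (-4)(-10) = 100
Plane: 3x - 4y - 4z = 100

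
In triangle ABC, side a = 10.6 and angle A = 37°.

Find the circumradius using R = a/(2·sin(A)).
R = a/(2·sin(A)) = 10.6/(2·sin(37°))
R = 10.6/(2·0.601815) = 10.6/1.203630 = 8.807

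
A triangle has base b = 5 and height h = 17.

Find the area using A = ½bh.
A = ½·5·17 = 42.5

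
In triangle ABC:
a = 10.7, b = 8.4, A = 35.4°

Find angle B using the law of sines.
sin(B)/b = sin(A)/a
sin(B) = b·sin(A)/a = 8.4·sin(35.4°)/10.7 = 0.454763
B = arcsin(0.454763) = 27.05°  (b ≤ a, so B ≤ A and the acute solution is unique)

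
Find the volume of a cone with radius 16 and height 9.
Volume = (1/3) * pi * r² * h
Volume = (1/3) * pi * 16² * 9
Volume = (1/3) * pi * 256 * 9
Volume = (1/3) * pi * 2304
Volume = 2412.74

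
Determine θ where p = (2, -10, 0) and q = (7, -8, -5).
p·q = 94, |p|² = 104, |q|² = 138
cos θ = 94/√14352 ≈ 0.7846
θ ≈ 38.31°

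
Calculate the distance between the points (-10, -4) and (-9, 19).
Using the distance formula: d = sqrt((x₂-x₁)² + (y₂-y₁)²)
dx = (-9) - (-10) = 1
dy = 19 - (-4) = 23
d = sqrt(1² + 23²) = sqrt(1 + 529) = sqrt(530) = 23.02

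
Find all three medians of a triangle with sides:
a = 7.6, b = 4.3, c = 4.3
Using m_x = ½√(2y² + 2z² - x²):
m_a = ½√(2·4.3² + 2·4.3² - 7.6²) = ½√16.2 = 2.012
m_b = ½√(2·7.6² + 2·4.3² - 4.3²) = ½√134.01 = 5.788
m_c = ½√(2·7.6² + 2·4.3² - 4.3²) = ½√134.01 = 5.788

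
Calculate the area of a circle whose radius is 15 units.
Area = pi * r²
Area = pi * 15²
Area = pi * 225
Area = 706.86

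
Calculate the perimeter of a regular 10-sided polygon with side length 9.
Perimeter = number of sides * side length
Perimeter = 10 * 9
Perimeter = 90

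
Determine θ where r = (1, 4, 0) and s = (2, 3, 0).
r·s = 14, |r|² = 17, |s|² = 13
cos θ = 14/√221 ≈ 0.9417
θ ≈ 19.65°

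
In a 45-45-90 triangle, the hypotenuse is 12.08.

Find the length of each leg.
In a 45-45-90 triangle, hypotenuse = leg·√2  →  leg = hypotenuse/√2
leg = 12.08/√2 = 8.542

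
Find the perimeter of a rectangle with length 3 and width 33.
Perimeter = 2 * (length + width)
Perimeter = 2 * (3 + 33)
Perimeter = 2 * 36
Perimeter = 72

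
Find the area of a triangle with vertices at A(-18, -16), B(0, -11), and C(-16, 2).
Using the coordinate formula: Area = (1/2)|x₁(y₂-y₃) + x₂(y₃-y₁) + x₃(y₁-y₂)|
Area = (1/2)|(-18)((-11)-2) + 0(2-(-16)) + (-16)((-16)-(-11))|
Area = (1/2)|(-18)*(-13) + 0*18 + (-16)*(-5)|
Area = (1/2)|234 + 0 + 80|
Area = (1/2)*314 = 157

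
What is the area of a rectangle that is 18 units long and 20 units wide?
Area = length * width
Area = 18 * 20
Area = 360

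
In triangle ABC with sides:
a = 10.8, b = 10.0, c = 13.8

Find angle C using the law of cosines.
cos(C) = (a² + b² - c²)/(2ab)
cos(C) = (10.8² + 10.0² - 13.8²)/(2·10.8·10.0) = 26.2/216 = 0.121296
C = arccos(0.121296) = 83.03°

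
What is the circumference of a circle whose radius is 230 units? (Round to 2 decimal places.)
Circumference = 2 * pi * r
Circumference = 2 * pi * 230
Circumference = 1445.13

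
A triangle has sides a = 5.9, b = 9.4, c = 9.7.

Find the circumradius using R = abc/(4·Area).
s = (a+b+c)/2 = 12.5
Area = √(s(s-a)(s-b)(s-c)) = √(12.5·6.6·3.1·2.8) = 26.76
R = abc/(4·Area) = (5.9·9.4·9.7)/(4·26.76) = 537.962/107.04 = 5.026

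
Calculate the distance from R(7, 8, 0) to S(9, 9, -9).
d = √[(2)² + (1)² + (-9)²] = √86 = 9.274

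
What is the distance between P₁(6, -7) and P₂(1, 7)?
Using the distance formula: d = sqrt((x₂-x₁)² + (y₂-y₁)²)
dx = 1 - 6 = -5
dy = 7 - (-7) = 14
d = sqrt((-5)² + 14²) = sqrt(25 + 196) = sqrt(221) = 14.87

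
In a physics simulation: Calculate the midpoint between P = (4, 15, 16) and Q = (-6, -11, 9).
Midpoint = ((4-6)/2, (15-11)/2, (16+9)/2) = (-1, 2, 12.5)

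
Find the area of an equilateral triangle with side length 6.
Area = (sqrt(3)/4) * s²
Area = (sqrt(3)/4) * 6²
Area = (sqrt(3)/4) * 36
Area = 15.59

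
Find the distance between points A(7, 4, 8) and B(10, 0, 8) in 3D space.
d = √[(3)² + (-4)² + (0)²] = √25 = 5.0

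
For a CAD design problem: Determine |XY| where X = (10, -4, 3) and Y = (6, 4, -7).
d = √[(-4)² + (8)² + (-10)²] = √180 = 13.42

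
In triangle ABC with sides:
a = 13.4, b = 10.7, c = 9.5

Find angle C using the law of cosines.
cos(C) = (a² + b² - c²)/(2ab)
cos(C) = (13.4² + 10.7² - 9.5²)/(2·13.4·10.7) = 203.8/286.76 = 0.710699
C = arccos(0.710699) = 44.71°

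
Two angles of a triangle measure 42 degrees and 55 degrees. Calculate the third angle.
Sum of angles in a triangle = 180 degrees
Third angle = 180 - 42 - 55
Third angle = 83 degrees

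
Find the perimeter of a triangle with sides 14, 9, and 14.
Perimeter = sum of all sides
Perimeter = 14 + 9 + 14
Perimeter = 37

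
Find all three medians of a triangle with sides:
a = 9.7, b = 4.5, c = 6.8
Using m_x = ½√(2y² + 2z² - x²):
m_a = ½√(2·4.5² + 2·6.8² - 9.7²) = ½√38.89 = 3.118
m_b = ½√(2·9.7² + 2·6.8² - 4.5²) = ½√260.41 = 8.069
m_c = ½√(2·9.7² + 2·4.5² - 6.8²) = ½√182.44 = 6.754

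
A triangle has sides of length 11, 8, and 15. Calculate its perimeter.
Perimeter = sum of all sides
Perimeter = 11 + 8 + 15
Perimeter = 34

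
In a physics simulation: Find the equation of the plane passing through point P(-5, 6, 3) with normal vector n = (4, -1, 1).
d = n·P = (4)(-5) + (-1)(6) + (1)(3) = -23
Plane: 4x - y + z = -23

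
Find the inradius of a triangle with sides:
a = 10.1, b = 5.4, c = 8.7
s = (a+b+c)/2 = (10.1+5.4+8.7)/2 = 12.1
Area = √(s(s-a)(s-b)(s-c)) = √(12.1·2·6.7·3.4) = 23.4793
r = Area/s = 23.4793/12.1 = 1.94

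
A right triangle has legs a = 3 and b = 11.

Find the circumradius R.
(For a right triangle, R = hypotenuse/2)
Hypotenuse c = √(3² + 11²) = √130 = 11.4018
R = c/2 = 5.701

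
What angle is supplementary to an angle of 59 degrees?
Supplementary angles sum to 180 degrees.
Other angle = 180 - 59
Other angle = 121 degrees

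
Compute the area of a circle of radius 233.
Area = pi * r²
Area = pi * 233²
Area = pi * 54289
Area = 170553.92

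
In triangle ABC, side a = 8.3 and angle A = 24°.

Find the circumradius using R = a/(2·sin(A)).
R = a/(2·sin(A)) = 8.3/(2·sin(24°))
R = 8.3/(2·0.406737) = 8.3/0.813473 = 10.2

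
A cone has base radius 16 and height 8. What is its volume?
Volume = (1/3) * pi * r² * h
Volume = (1/3) * pi * 16² * 8
Volume = (1/3) * pi * 256 * 8
Volume = (1/3) * pi * 2048
Volume = 2144.66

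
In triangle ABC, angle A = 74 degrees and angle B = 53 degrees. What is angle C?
Sum of angles in a triangle = 180 degrees
Third angle = 180 - 74 - 53
Third angle = 53 degrees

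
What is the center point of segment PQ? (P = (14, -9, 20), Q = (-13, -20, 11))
Midpoint = ((14-13)/2, (-9-20)/2, (20+11)/2) = (0.5, -14.5, 15.5)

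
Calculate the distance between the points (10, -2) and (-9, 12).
Using the distance formula: d = sqrt((x₂-x₁)² + (y₂-y₁)²)
dx = (-9) - 10 = -19
dy = 12 - (-2) = 14
d = sqrt((-19)² + 14²) = sqrt(361 + 196) = sqrt(557) = 23.60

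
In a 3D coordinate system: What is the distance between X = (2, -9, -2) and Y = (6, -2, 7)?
d = √[(4)² + (7)² + (9)²] = √146 = 12.08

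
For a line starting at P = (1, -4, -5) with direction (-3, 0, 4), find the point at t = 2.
P(2) = (1 + (-3)(2), -4 + 0(2), -5 + 4(2)) = (-5, -4, 3)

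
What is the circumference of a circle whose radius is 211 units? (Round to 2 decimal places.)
Circumference = 2 * pi * r
Circumference = 2 * pi * 211
Circumference = 1325.75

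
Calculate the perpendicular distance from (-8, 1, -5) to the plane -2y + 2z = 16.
d = |0(-8) + (-2)(1) + 2(-5) - (16)| / √(0² + (-2)² + 2²) = 28/√8 = 9.899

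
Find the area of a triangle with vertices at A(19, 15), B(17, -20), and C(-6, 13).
Using the coordinate formula: Area = (1/2)|x₁(y₂-y₃) + x₂(y₃-y₁) + x₃(y₁-y₂)|
Area = (1/2)|19((-20)-13) + 17(13-15) + (-6)(15-(-20))|
Area = (1/2)|19*(-33) + 17*(-2) + (-6)*35|
Area = (1/2)|(-627) + (-34) + (-210)|
Area = (1/2)*871 = 435.50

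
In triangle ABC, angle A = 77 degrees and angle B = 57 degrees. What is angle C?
Sum of angles in a triangle = 180 degrees
Third angle = 180 - 77 - 57
Third angle = 46 degrees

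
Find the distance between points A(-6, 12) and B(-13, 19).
Using the distance formula: d = sqrt((x₂-x₁)² + (y₂-y₁)²)
dx = (-13) - (-6) = -7
dy = 19 - 12 = 7
d = sqrt((-7)² + 7²) = sqrt(49 + 49) = sqrt(98) = 9.90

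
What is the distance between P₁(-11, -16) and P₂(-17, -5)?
Using the distance formula: d = sqrt((x₂-x₁)² + (y₂-y₁)²)
dx = (-17) - (-11) = -6
dy = (-5) - (-16) = 11
d = sqrt((-6)² + 11²) = sqrt(36 + 121) = sqrt(157) = 12.53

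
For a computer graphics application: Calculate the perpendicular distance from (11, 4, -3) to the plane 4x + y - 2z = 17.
d = |4(11) + 1(4) + (-2)(-3) - (17)| / √(4² + 1² + (-2)²) = 37/√21 = 8.074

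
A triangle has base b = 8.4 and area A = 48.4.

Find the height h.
A = ½bh  →  h = 2A/b
h = 2·48.4/8.4 = 11.52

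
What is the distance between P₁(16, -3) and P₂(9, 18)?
Using the distance formula: d = sqrt((x₂-x₁)² + (y₂-y₁)²)
dx = 9 - 16 = -7
dy = 18 - (-3) = 21
d = sqrt((-7)² + 21²) = sqrt(49 + 441) = sqrt(490) = 22.14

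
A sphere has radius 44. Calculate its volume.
Volume = (4/3) * pi * r³
Volume = (4/3) * pi * 44³
Volume = (4/3) * pi * 85184
Volume = 356817.90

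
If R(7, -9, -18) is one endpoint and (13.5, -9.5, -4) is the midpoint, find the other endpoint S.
S = (2×13.5 - 7, 2×(-9.5) - (-9), 2×(-4) - (-18)) = (20, -10, 10)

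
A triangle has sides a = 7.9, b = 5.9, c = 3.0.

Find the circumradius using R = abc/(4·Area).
s = (a+b+c)/2 = 8.4
Area = √(s(s-a)(s-b)(s-c)) = √(8.4·0.5·2.5·5.4) = 7.52994
R = abc/(4·Area) = (7.9·5.9·3.0)/(4·7.52994) = 139.83/30.11976 = 4.642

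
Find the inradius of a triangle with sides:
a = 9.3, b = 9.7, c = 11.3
s = (a+b+c)/2 = (9.3+9.7+11.3)/2 = 15.15
Area = √(s(s-a)(s-b)(s-c)) = √(15.15·5.85·5.45·3.85) = 43.1234
r = Area/s = 43.1234/15.15 = 2.846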